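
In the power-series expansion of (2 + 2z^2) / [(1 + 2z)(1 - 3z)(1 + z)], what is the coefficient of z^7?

Partial fractions give a closed form: a_n = (2)·(-2)^n + (1)·3^n + (-1)·(-1)^n.
At n = 7: a_7 = 1932.

1932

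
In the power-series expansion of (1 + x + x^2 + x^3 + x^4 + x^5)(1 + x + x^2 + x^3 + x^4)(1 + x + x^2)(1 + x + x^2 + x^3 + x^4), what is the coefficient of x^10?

(1 + x + x^2 + x^3 + x^4 + x^5) has coefficients 1,1,1,1,1,1 for degrees 0…5.
(1 + x + x^2 + x^3 + x^4) has coefficients 1,1,1,1,1,0,0,0,0,0,0 for degrees 0…10.
Multiplying by (1 + x + x^2) gives running coefficients 1,2,3,3,3,2,1,0,0,0,0 for degrees 0…10.
Finally multiplying by (1 + x + x^2 + x^3 + x^4), the product of all factors after the first has coefficients 1,3,6,9,12,13,12,9,6,3,1 for degrees 0…10.
[x^10] = 1·1 + 1·3 + 1·6 + 1·9 + 1·12 + 1·13 = 44.

44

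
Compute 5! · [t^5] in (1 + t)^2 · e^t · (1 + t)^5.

9276

The EGF product rule gives c_5 = Σ_{k_1+k_2+k_3=5} C(5; k_1,k_2,k_3) · ∏ g_i(k_i), where (1+t)^2 gives the falling factorial (2)_k; e^t gives (1)^k; (1+t)^5 gives the falling factorial (5)_k.
g_1(k) for k = 0…5: 1, 2, 2, 0, 0, 0.
g_2(k) for k = 0…5: 1, 1, 1, 1, 1, 1.
g_3(k) for k = 0…5: 1, 5, 20, 60, 120, 120.
First combine the last two factors: h(k) = Σ_j C(k,j)·g_2(j)·g_3(k−j) for k = 0…5: 1, 6, 31, 136, 501, 1546.
c_5 = Σ_k C(5,k)·g_1(k)·h(5−k) = 1·1·1546 + 5·2·501 + 10·2·136 = 1546 + 5010 + 2720 = 9276.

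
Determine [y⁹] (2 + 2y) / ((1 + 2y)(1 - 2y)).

512

Partial fractions give a closed form: a_n = (1/2)·(-2)^n + (3/2)·2^n.
At n = 9: a_9 = 512.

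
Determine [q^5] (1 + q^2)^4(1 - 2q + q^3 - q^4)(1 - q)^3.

(1 + q^2)^4 has coefficients 1,0,4,0,6,0 for degrees 0…5.
(1 - 2q + q^3 - q^4) has coefficients 1,-2,0,1,-1,0 for degrees 0…5.
Finally multiplying by (1 - q)^3, the product of all factors after the first has coefficients 1,-5,9,-6,-2,6 for degrees 0…5.
[q^5] = 1·6 + 4·(-6) + 6·(-5) = -48.

-48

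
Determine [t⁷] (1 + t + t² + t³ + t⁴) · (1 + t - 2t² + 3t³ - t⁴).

2

(1 + t + t² + t³ + t⁴) has coefficients 1,1,1,1,1 for degrees 0…4.
(1 + t - 2t² + 3t³ - t⁴) has coefficients 1,1,-2,3,-1,0,0,0 for degrees 0…7.
[t⁷] = 1·0 + 1·0 + 1·0 + 1·(-1) + 1·3 = 2.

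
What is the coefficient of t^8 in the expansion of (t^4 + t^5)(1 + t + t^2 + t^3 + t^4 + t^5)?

2

(t^4 + t^5) has coefficients 0,0,0,0,1,1 for degrees 0…5.
(1 + t + t^2 + t^3 + t^4 + t^5) has coefficients 1,1,1,1,1,1,0,0,0 for degrees 0…8.
[t^8] = 1·1 + 1·1 = 2.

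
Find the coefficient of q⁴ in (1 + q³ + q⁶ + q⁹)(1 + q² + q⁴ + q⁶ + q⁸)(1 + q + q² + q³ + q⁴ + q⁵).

(1 + q³ + q⁶ + q⁹) has coefficients 1,0,0,1,0 for degrees 0…4.
(1 + q² + q⁴ + q⁶ + q⁸) has coefficients 1,0,1,0,1 for degrees 0…4.
Finally multiplying by (1 + q + q² + q³ + q⁴ + q⁵), the product of all factors after the first has coefficients 1,1,2,2,3 for degrees 0…4.
[q⁴] = 1·3 + 1·1 = 4.

4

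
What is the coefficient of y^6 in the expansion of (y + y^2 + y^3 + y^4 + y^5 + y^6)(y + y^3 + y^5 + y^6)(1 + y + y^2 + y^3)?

8

(y + y^2 + y^3 + y^4 + y^5 + y^6) has coefficients 0,1,1,1,1,1,1 for degrees 0…6.
(y + y^3 + y^5 + y^6) has coefficients 0,1,0,1,0,1,1 for degrees 0…6.
Finally multiplying by (1 + y + y^2 + y^3), the product of all factors after the first has coefficients 0,1,1,2,2,2,3 for degrees 0…6.
[y^6] = 1·2 + 1·2 + 1·2 + 1·1 + 1·1 + 1·0 = 8.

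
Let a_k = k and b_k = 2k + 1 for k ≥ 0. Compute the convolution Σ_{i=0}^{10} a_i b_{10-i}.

385

Write out a_i and b_{10-i} for i = 0,…,10 and sum the products.
Σ = 0·21 + 1·19 + 2·17 + 3·15 + 4·13 + 5·11 + 6·9 + 7·7 + 8·5 + 9·3 + 10·1 = 385.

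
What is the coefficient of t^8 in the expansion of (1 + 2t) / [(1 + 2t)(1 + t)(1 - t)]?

Partial fractions give a closed form: a_n = (1/2)·(-1)^n + (1/2)·1^n.
At n = 8: a_8 = 1.

1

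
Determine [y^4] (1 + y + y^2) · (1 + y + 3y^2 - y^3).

(1 + y + y^2) has coefficients 1,1,1 for degrees 0…2.
(1 + y + 3y^2 - y^3) has coefficients 1,1,3,-1,0 for degrees 0…4.
[y^4] = 1·0 + 1·(-1) + 1·3 = 2.

2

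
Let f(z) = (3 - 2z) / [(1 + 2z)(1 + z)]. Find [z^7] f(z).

Partial fractions give a closed form: a_n = (8)·(-2)^n + (-5)·(-1)^n.
At n = 7: a_7 = -1019.

-1019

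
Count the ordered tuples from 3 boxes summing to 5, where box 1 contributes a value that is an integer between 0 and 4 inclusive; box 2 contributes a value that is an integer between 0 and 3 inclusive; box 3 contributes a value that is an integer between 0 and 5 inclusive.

17

The generating function for the choices is (1 + x + x² + x³ + x⁴)·(1 + x + x² + x³)·(1 + x + x² + x³ + x⁴ + x⁵); the count is [x⁵].
(1 + x + x² + x³ + x⁴) has coefficients 1,1,1,1,1 for degrees 0…4.
(1 + x + x² + x³) has coefficients 1,1,1,1,0,0 for degrees 0…5.
Finally multiplying by (1 + x + x² + x³ + x⁴ + x⁵), the product of all factors after the first has coefficients 1,2,3,4,4,4 for degrees 0…5.
[x⁵] = 1·4 + 1·4 + 1·4 + 1·3 + 1·2 = 17.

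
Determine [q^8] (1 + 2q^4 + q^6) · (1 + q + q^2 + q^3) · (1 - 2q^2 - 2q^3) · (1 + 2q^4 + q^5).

-16

(1 + 2q^4 + q^6) has coefficients 1,0,0,0,2,0,1 for degrees 0…6.
(1 + q + q^2 + q^3) has coefficients 1,1,1,1,0,0,0,0,0 for degrees 0…8.
Multiplying by (1 - 2q^2 - 2q^3) gives running coefficients 1,1,-1,-3,-4,-4,-2,0,0 for degrees 0…8.
Finally multiplying by (1 + 2q^4 + q^5), the product of all factors after the first has coefficients 1,1,-1,-3,-2,-1,-3,-7,-11 for degrees 0…8.
[q^8] = 1·(-11) + 2·(-2) + 1·(-1) = -16.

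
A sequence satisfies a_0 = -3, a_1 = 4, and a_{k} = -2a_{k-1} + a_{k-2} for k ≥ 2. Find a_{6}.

The ordinary generating function has denominator 1 + 2t - t^2.
Iterating the recurrence: a_0,…,a_{6} = -3, 4, -11, 26, -63, 152, -367.

-367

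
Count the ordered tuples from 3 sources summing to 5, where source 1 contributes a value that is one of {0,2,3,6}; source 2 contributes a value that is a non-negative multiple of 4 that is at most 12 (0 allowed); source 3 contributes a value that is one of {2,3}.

The generating function for the choices is (1 + z^2 + z^3 + z^6)·(1 + z^4 + z^8 + z^12)·(z^2 + z^3); the count is [z^5].
(1 + z^2 + z^3 + z^6) has coefficients 1,0,1,1,0,0 for degrees 0…5.
(1 + z^4 + z^8 + z^12) has coefficients 1,0,0,0,1,0 for degrees 0…5.
Finally multiplying by (z^2 + z^3), the product of all factors after the first has coefficients 0,0,1,1,0,0 for degrees 0…5.
[z^5] = 1·0 + 1·1 + 1·1 = 2.

2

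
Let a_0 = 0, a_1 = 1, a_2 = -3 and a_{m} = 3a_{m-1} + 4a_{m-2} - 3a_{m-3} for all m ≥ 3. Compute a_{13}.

-4943366

The ordinary generating function has denominator 1 - 3y - 4y^2 + 3y^3.
Iterating the recurrence: a_0,…,a_{13} = 0, 1, -3, -5, -30, -101, -408, -1538, -5943, -22757, -87429, -335486, -1287903, -4943366.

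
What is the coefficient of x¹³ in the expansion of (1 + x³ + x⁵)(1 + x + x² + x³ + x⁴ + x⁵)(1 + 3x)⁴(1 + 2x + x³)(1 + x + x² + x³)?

(1 + x³ + x⁵) has coefficients 1,0,0,1,0,1 for degrees 0…5.
(1 + x + x² + x³ + x⁴ + x⁵) has coefficients 1,1,1,1,1,1,0,0,0,0,0,0,0,0 for degrees 0…13.
Multiplying by (1 + 3x)⁴ gives running coefficients 1,13,67,175,256,256,255,243,189,81,0,0,0,0 for degrees 0…13.
Multiplying by (1 + 2x + x³) gives running coefficients 1,15,93,310,619,835,942,1009,931,714,405,189,81,0 for degrees 0…13.
Finally multiplying by (1 + x + x² + x³), the product of all factors after the first has coefficients 1,16,109,419,1037,1857,2706,3405,3717,3596,3059,2239,1389,675 for degrees 0…13.
[x¹³] = 1·675 + 1·3059 + 1·3717 = 7451.

7451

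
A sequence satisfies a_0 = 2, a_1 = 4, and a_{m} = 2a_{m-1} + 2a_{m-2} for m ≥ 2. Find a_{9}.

The ordinary generating function has denominator 1 - 2y - 2y^2.
Iterating the recurrence: a_0,…,a_{9} = 2, 4, 12, 32, 88, 240, 656, 1792, 4896, 13376.

13376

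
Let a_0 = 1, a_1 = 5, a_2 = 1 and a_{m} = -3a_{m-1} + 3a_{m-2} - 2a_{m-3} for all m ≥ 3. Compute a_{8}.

The ordinary generating function has denominator 1 + 3z - 3z^2 + 2z^3.
Iterating the recurrence: a_0,…,a_{8} = 1, 5, 1, 10, -37, 139, -548, 2135, -8327.

-8327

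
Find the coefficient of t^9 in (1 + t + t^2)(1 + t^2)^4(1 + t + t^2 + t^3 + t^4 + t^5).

(1 + t + t^2) has coefficients 1,1,1 for degrees 0…2.
(1 + t^2)^4 has coefficients 1,0,4,0,6,0,4,0,1,0 for degrees 0…9.
Finally multiplying by (1 + t + t^2 + t^3 + t^4 + t^5), the product of all factors after the first has coefficients 1,1,5,5,11,11,14,14,11,11 for degrees 0…9.
[t^9] = 1·11 + 1·11 + 1·14 = 36.

36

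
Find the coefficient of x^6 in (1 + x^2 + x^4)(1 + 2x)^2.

(1 + x^2 + x^4) has coefficients 1,0,1,0,1 for degrees 0…4.
(1 + 2x)^2 has coefficients 1,4,4,0,0,0,0 for degrees 0…6.
[x^6] = 1·0 + 1·0 + 1·4 = 4.

4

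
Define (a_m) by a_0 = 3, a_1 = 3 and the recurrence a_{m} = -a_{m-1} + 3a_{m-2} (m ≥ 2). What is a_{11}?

The ordinary generating function has denominator 1 + z - 3z^2.
Iterating the recurrence: a_0,…,a_{11} = 3, 3, 6, 3, 15, -6, 51, -69, 222, -429, 1095, -2382.

-2382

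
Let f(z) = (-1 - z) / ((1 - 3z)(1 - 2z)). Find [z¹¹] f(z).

-702444

The denominator gives the recurrence a_n = 5a_(n−1) − 6a_(n−2) for n ≥ 2; the numerator fixes a_0 = -1, a_1 = -6.
Iterating: -1, -6, -24, -84, -276, -876, -2724, -8364, -25476, -77196, -233124, -702444, so a_11 = -702444.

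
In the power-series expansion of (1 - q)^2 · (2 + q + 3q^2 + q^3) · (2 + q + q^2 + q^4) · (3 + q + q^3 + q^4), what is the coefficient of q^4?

(1 - q)^2 has coefficients 1,-2,1 for degrees 0…2.
(2 + q + 3q^2 + q^3) has coefficients 2,1,3,1,0 for degrees 0…4.
Multiplying by (2 + q + q^2 + q^4) gives running coefficients 4,4,9,6,6 for degrees 0…4.
Finally multiplying by (3 + q + q^3 + q^4), the product of all factors after the first has coefficients 12,16,31,31,32 for degrees 0…4.
[q^4] = 1·32 − 2·31 + 1·31 = 1.

1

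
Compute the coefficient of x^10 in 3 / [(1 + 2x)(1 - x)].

2049

The denominator gives the recurrence a_n = −a_(n−1) + 2a_(n−2) for n ≥ 2; the numerator fixes a_0 = 3, a_1 = -3.
Iterating: 3, -3, 9, -15, 33, -63, 129, -255, 513, -1023, 2049, so a_10 = 2049.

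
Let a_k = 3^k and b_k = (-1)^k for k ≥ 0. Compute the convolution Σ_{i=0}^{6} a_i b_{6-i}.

547

The convolution is the x^6 coefficient of A(x)B(x).
Σ = 1·1 + 3·(-1) + 9·1 + 27·(-1) + 81·1 + 243·(-1) + 729·1 = 547.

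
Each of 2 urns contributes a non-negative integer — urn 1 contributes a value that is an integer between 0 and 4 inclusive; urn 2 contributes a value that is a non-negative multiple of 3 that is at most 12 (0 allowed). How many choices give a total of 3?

The generating function for the choices is (1 + y + y² + y³ + y⁴)·(1 + y³ + y⁶ + y⁹ + y¹²); the count is [y³].
(1 + y + y² + y³ + y⁴) has coefficients 1,1,1,1 for degrees 0…3.
(1 + y³ + y⁶ + y⁹ + y¹²) has coefficients 1,0,0,1 for degrees 0…3.
[y³] = 1·1 + 1·0 + 1·0 + 1·1 = 2.

2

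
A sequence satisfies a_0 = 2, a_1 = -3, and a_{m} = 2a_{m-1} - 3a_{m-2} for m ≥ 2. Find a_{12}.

2958

The ordinary generating function has denominator 1 - 2z + 3z^2.
Iterating the recurrence: a_0,…,a_{12} = 2, -3, -12, -15, 6, 57, 96, 21, -246, -555, -372, 921, 2958.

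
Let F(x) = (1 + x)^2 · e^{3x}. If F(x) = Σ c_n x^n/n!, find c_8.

The EGF product rule gives c_8 = Σ_{k_1+k_2=8} C(8; k_1,k_2) · ∏ g_i(k_i), where (1+x)^2 gives the falling factorial (2)_k; e^{3x} gives (3)^k.
g_1(k) for k = 0…8: 1, 2, 2, 0, 0, 0, 0, 0, 0.
g_2(k) for k = 0…8: 1, 3, 9, 27, 81, 243, 729, 2187, 6561.
c_8 = Σ_k C(8,k)·g_1(k)·g_2(8−k) = 1·1·6561 + 8·2·2187 + 28·2·729 = 6561 + 34992 + 40824 = 82377.

82377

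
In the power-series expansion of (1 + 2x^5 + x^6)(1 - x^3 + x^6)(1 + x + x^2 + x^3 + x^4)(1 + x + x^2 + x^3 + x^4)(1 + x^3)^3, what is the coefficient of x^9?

(1 + 2x^5 + x^6) has coefficients 1,0,0,0,0,2,1 for degrees 0…6.
(1 - x^3 + x^6) has coefficients 1,0,0,-1,0,0,1,0,0,0 for degrees 0…9.
Multiplying by (1 + x + x^2 + x^3 + x^4) gives running coefficients 1,1,1,0,0,-1,0,0,1,1 for degrees 0…9.
Multiplying by (1 + x + x^2 + x^3 + x^4) gives running coefficients 1,2,3,3,3,1,0,-1,0,1 for degrees 0…9.
Finally multiplying by (1 + x^3)^3, the product of all factors after the first has coefficients 1,2,3,6,9,10,12,14,12,11 for degrees 0…9.
[x^9] = 1·11 + 2·9 + 1·6 = 35.

35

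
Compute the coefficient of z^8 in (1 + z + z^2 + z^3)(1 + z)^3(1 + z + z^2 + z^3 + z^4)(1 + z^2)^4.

(1 + z + z^2 + z^3) has coefficients 1,1,1,1 for degrees 0…3.
(1 + z)^3 has coefficients 1,3,3,1,0,0,0,0,0 for degrees 0…8.
Multiplying by (1 + z + z^2 + z^3 + z^4) gives running coefficients 1,4,7,8,8,7,4,1,0 for degrees 0…8.
Finally multiplying by (1 + z^2)^4, the product of all factors after the first has coefficients 1,4,11,24,42,63,82,93,93 for degrees 0…8.
[z^8] = 1·93 + 1·93 + 1·82 + 1·63 = 331.

331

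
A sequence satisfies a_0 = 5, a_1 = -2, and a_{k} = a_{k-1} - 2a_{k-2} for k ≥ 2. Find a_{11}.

64

The ordinary generating function has denominator 1 - t + 2t^2.
Iterating the recurrence: a_0,…,a_{11} = 5, -2, -12, -8, 16, 32, 0, -64, -64, 64, 192, 64.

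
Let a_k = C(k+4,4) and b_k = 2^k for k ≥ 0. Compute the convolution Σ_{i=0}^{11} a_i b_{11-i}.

This is [x^11] in the product of the two ordinary generating functions.
Σ = 1·2048 + 5·1024 + 15·512 + 35·256 + 70·128 + 126·64 + 210·32 + 330·16 + 495·8 + 715·4 + 1001·2 + 1365·1 = 63019.

63019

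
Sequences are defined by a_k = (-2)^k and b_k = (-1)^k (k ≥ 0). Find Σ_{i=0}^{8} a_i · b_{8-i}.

The convolution is the x^8 coefficient of A(x)B(x).
Σ = 1·1 − 2·(-1) + 4·1 − 8·(-1) + 16·1 − 32·(-1) + 64·1 − 128·(-1) + 256·1 = 511.

511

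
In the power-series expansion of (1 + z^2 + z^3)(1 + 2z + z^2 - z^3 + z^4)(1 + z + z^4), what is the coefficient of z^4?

(1 + z^2 + z^3) has coefficients 1,0,1,1 for degrees 0…3.
(1 + 2z + z^2 - z^3 + z^4) has coefficients 1,2,1,-1,1 for degrees 0…4.
Finally multiplying by (1 + z + z^4), the product of all factors after the first has coefficients 1,3,3,0,1 for degrees 0…4.
[z^4] = 1·1 + 1·3 + 1·3 = 7.

7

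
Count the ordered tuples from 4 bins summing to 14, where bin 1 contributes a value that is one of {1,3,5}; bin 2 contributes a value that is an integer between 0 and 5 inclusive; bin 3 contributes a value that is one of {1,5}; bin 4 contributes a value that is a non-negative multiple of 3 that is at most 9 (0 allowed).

11

The generating function for the choices is (z + z³ + z⁵)·(1 + z + z² + z³ + z⁴ + z⁵)·(z + z⁵)·(1 + z³ + z⁶ + z⁹); the count is [z¹⁴].
(z + z³ + z⁵) has coefficients 0,1,0,1,0,1 for degrees 0…5.
(1 + z + z² + z³ + z⁴ + z⁵) has coefficients 1,1,1,1,1,1,0,0,0,0,0,0,0,0,0 for degrees 0…14.
Multiplying by (z + z⁵) gives running coefficients 0,1,1,1,1,2,2,1,1,1,1,0,0,0,0 for degrees 0…14.
Finally multiplying by (1 + z³ + z⁶ + z⁹), the product of all factors after the first has coefficients 0,1,1,1,2,3,3,3,4,4,4,4,4,3,3 for degrees 0…14.
[z¹⁴] = 1·3 + 1·4 + 1·4 = 11.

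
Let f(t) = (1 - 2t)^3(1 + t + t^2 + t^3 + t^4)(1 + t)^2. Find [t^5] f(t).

(1 - 2t)^3 has coefficients 1,-6,12,-8 for degrees 0…3.
(1 + t + t^2 + t^3 + t^4) has coefficients 1,1,1,1,1,0 for degrees 0…5.
Finally multiplying by (1 + t)^2, the product of all factors after the first has coefficients 1,3,4,4,4,3 for degrees 0…5.
[t^5] = 1·3 − 6·4 + 12·4 − 8·4 = -5.

-5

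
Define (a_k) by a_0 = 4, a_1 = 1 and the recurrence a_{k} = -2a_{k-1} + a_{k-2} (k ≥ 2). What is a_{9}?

-647

The ordinary generating function has denominator 1 + 2t - t^2.
Iterating the recurrence: a_0,…,a_{9} = 4, 1, 2, -3, 8, -19, 46, -111, 268, -647.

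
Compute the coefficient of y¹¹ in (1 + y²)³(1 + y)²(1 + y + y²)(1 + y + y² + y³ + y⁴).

23

(1 + y²)³ has coefficients 1,0,3,0,3,0,1 for degrees 0…6.
(1 + y)² has coefficients 1,2,1,0,0,0,0,0,0,0,0,0 for degrees 0…11.
Multiplying by (1 + y + y²) gives running coefficients 1,3,4,3,1,0,0,0,0,0,0,0 for degrees 0…11.
Finally multiplying by (1 + y + y² + y³ + y⁴), the product of all factors after the first has coefficients 1,4,8,11,12,11,8,4,1,0,0,0 for degrees 0…11.
[y¹¹] = 1·0 + 3·0 + 3·4 + 1·11 = 23.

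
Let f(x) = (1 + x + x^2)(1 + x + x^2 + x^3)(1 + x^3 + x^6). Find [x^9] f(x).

(1 + x + x^2) has coefficients 1,1,1 for degrees 0…2.
(1 + x + x^2 + x^3) has coefficients 1,1,1,1,0,0,0,0,0,0 for degrees 0…9.
Finally multiplying by (1 + x^3 + x^6), the product of all factors after the first has coefficients 1,1,1,2,1,1,2,1,1,1 for degrees 0…9.
[x^9] = 1·1 + 1·1 + 1·1 = 3.

3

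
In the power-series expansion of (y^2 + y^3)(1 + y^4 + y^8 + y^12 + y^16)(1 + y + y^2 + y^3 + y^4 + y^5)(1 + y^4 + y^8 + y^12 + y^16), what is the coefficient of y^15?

(y^2 + y^3) has coefficients 0,0,1,1 for degrees 0…3.
(1 + y^4 + y^8 + y^12 + y^16) has coefficients 1,0,0,0,1,0,0,0,1,0,0,0,1,0,0,0 for degrees 0…15.
Multiplying by (1 + y + y^2 + y^3 + y^4 + y^5) gives running coefficients 1,1,1,1,2,2,1,1,2,2,1,1,2,2,1,1 for degrees 0…15.
Finally multiplying by (1 + y^4 + y^8 + y^12 + y^16), the product of all factors after the first has coefficients 1,1,1,1,3,3,2,2,5,5,3,3,7,7,4,4 for degrees 0…15.
[y^15] = 1·7 + 1·7 = 14.

14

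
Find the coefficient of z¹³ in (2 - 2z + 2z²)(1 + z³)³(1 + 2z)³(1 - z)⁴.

242

(2 - 2z + 2z²) has coefficients 2,-2,2 for degrees 0…2.
(1 + z³)³ has coefficients 1,0,0,3,0,0,3,0,0,1,0,0,0,0 for degrees 0…13.
Multiplying by (1 + 2z)³ gives running coefficients 1,6,12,11,18,36,27,18,36,25,6,12,8,0 for degrees 0…13.
Finally multiplying by (1 - z)⁴, the product of all factors after the first has coefficients 1,2,-6,-5,23,-12,-41,65,0,-83,77,12,-68,41 for degrees 0…13.
[z¹³] = 2·41 − 2·(-68) + 2·12 = 242.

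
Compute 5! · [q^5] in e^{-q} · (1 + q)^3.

The EGF product rule gives c_5 = Σ_{k_1+k_2=5} C(5; k_1,k_2) · ∏ g_i(k_i), where e^{-q} gives (-1)^k; (1+q)^3 gives the falling factorial (3)_k.
g_1(k) for k = 0…5: 1, -1, 1, -1, 1, -1.
g_2(k) for k = 0…5: 1, 3, 6, 6, 0, 0.
c_5 = Σ_k C(5,k)·g_1(k)·g_2(5−k) = 10·1·6 + 10·(-1)·6 + 5·1·3 + 1·(-1)·1 = 60 − 60 + 15 − 1 = 14.

14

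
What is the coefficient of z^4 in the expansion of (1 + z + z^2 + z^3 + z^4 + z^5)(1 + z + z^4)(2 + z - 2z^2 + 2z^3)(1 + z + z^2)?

16

(1 + z + z^2 + z^3 + z^4 + z^5) has coefficients 1,1,1,1,1 for degrees 0…4.
(1 + z + z^4) has coefficients 1,1,0,0,1 for degrees 0…4.
Multiplying by (2 + z - 2z^2 + 2z^3) gives running coefficients 2,3,-1,0,4 for degrees 0…4.
Finally multiplying by (1 + z + z^2), the product of all factors after the first has coefficients 2,5,4,2,3 for degrees 0…4.
[z^4] = 1·3 + 1·2 + 1·4 + 1·5 + 1·2 = 16.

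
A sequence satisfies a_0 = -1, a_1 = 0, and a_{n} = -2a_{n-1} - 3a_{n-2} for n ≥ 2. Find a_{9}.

The ordinary generating function has denominator 1 + 2x + 3x^2.
Iterating the recurrence: a_0,…,a_{9} = -1, 0, 3, -6, 3, 12, -33, 30, 39, -168.

-168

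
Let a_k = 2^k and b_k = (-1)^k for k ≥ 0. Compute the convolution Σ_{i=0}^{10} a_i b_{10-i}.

Write out a_i and b_{10-i} for i = 0,…,10 and sum the products.
Σ = 1·1 + 2·(-1) + 4·1 + 8·(-1) + 16·1 + 32·(-1) + 64·1 + 128·(-1) + 256·1 + 512·(-1) + 1024·1 = 683.

683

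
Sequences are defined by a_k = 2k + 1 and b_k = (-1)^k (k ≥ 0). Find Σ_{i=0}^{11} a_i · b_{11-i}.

12

The convolution is the x^11 coefficient of A(x)B(x).
Σ = 1·(-1) + 3·1 + 5·(-1) + 7·1 + 9·(-1) + 11·1 + 13·(-1) + 15·1 + 17·(-1) + 19·1 + 21·(-1) + 23·1 = 12.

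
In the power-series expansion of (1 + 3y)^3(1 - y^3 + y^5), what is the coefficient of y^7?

(1 + 3y)^3 has coefficients 1,9,27,27 for degrees 0…3.
(1 - y^3 + y^5) has coefficients 1,0,0,-1,0,1,0,0 for degrees 0…7.
[y^7] = 1·0 + 9·0 + 27·1 + 27·0 = 27.

27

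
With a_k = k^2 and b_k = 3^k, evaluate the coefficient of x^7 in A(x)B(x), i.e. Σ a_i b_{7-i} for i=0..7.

Write out a_i and b_{7-i} for i = 0,…,7 and sum the products.
Σ = 0·2187 + 1·729 + 4·243 + 9·81 + 16·27 + 25·9 + 36·3 + 49·1 = 3244.

3244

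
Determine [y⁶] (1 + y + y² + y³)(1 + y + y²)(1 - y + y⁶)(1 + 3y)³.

-36

(1 + y + y² + y³) has coefficients 1,1,1,1 for degrees 0…3.
(1 + y + y²) has coefficients 1,1,1,0,0,0,0 for degrees 0…6.
Multiplying by (1 - y + y⁶) gives running coefficients 1,0,0,-1,0,0,1 for degrees 0…6.
Finally multiplying by (1 + 3y)³, the product of all factors after the first has coefficients 1,9,27,26,-9,-27,-26 for degrees 0…6.
[y⁶] = 1·(-26) + 1·(-27) + 1·(-9) + 1·26 = -36.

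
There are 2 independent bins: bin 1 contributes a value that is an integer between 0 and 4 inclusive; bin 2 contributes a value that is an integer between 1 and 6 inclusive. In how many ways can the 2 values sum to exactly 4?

The generating function for the choices is (1 + q + q^2 + q^3 + q^4)·(q + q^2 + q^3 + q^4 + q^5 + q^6); the count is [q^4].
(1 + q + q^2 + q^3 + q^4) has coefficients 1,1,1,1,1 for degrees 0…4.
(q + q^2 + q^3 + q^4 + q^5 + q^6) has coefficients 0,1,1,1,1 for degrees 0…4.
[q^4] = 1·1 + 1·1 + 1·1 + 1·1 + 1·0 = 4.

4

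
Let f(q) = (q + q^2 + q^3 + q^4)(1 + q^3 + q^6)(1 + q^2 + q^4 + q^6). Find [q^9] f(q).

(q + q^2 + q^3 + q^4) has coefficients 0,1,1,1,1 for degrees 0…4.
(1 + q^3 + q^6) has coefficients 1,0,0,1,0,0,1,0,0,0 for degrees 0…9.
Finally multiplying by (1 + q^2 + q^4 + q^6), the product of all factors after the first has coefficients 1,0,1,1,1,1,2,1,1,1 for degrees 0…9.
[q^9] = 1·1 + 1·1 + 1·2 + 1·1 = 5.

5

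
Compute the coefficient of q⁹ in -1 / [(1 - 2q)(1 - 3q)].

-58025

Partial fractions give a closed form: a_n = (2)·2^n + (-3)·3^n.
At n = 9: a_9 = -58025.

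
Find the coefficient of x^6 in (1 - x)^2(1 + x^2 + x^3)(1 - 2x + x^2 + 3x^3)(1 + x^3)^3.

(1 - x)^2 has coefficients 1,-2,1 for degrees 0…2.
(1 + x^2 + x^3) has coefficients 1,0,1,1,0,0,0 for degrees 0…6.
Multiplying by (1 - 2x + x^2 + 3x^3) gives running coefficients 1,-2,2,2,-1,4,3 for degrees 0…6.
Finally multiplying by (1 + x^3)^3, the product of all factors after the first has coefficients 1,-2,2,5,-7,10,12 for degrees 0…6.
[x^6] = 1·12 − 2·10 + 1·(-7) = -15.

-15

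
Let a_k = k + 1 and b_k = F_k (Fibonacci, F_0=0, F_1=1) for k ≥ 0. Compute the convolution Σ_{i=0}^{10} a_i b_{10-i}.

364

Write out a_i and b_{10-i} for i = 0,…,10 and sum the products.
Σ = 1·55 + 2·34 + 3·21 + 4·13 + 5·8 + 6·5 + 7·3 + 8·2 + 9·1 + 10·1 + 11·0 = 364.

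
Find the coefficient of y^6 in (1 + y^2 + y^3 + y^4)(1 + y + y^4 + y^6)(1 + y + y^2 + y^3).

(1 + y^2 + y^3 + y^4) has coefficients 1,0,1,1,1 for degrees 0…4.
(1 + y + y^4 + y^6) has coefficients 1,1,0,0,1,0,1 for degrees 0…6.
Finally multiplying by (1 + y + y^2 + y^3), the product of all factors after the first has coefficients 1,2,2,2,2,1,2 for degrees 0…6.
[y^6] = 1·2 + 1·2 + 1·2 + 1·2 = 8.

8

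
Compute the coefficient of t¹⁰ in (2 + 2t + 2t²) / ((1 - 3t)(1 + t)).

127940

The denominator gives the recurrence a_n = 2a_(n−1) + 3a_(n−2) for n ≥ 3; the numerator fixes a_0 = 2, a_1 = 6, a_2 = 20.
Iterating: 2, 6, 20, 58, 176, 526, 1580, 4738, 14216, 42646, 127940, so a_10 = 127940.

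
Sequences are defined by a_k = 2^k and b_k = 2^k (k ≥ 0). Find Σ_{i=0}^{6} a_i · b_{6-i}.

448

This is [x^6] in the product of the two ordinary generating functions.
Σ = 1·64 + 2·32 + 4·16 + 8·8 + 16·4 + 32·2 + 64·1 = 448.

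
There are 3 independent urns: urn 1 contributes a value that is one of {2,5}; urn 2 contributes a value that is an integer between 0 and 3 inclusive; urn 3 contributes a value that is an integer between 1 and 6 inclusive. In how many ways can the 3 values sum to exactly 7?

The generating function for the choices is (t^2 + t^5)·(1 + t + t^2 + t^3)·(t + t^2 + t^3 + t^4 + t^5 + t^6); the count is [t^7].
(t^2 + t^5) has coefficients 0,0,1,0,0,1 for degrees 0…5.
(1 + t + t^2 + t^3) has coefficients 1,1,1,1,0,0,0,0 for degrees 0…7.
Finally multiplying by (t + t^2 + t^3 + t^4 + t^5 + t^6), the product of all factors after the first has coefficients 0,1,2,3,4,4,4,3 for degrees 0…7.
[t^7] = 1·4 + 1·2 = 6.

6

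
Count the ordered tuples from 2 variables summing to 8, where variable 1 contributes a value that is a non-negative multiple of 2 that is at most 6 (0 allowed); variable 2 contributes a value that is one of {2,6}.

2

The generating function for the choices is (1 + x² + x⁴ + x⁶)·(x² + x⁶); the count is [x⁸].
(1 + x² + x⁴ + x⁶) has coefficients 1,0,1,0,1,0,1 for degrees 0…6.
(x² + x⁶) has coefficients 0,0,1,0,0,0,1,0,0 for degrees 0…8.
[x⁸] = 1·0 + 1·1 + 1·0 + 1·1 = 2.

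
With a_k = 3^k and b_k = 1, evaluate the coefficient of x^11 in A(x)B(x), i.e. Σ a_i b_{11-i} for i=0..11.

Write out a_i and b_{11-i} for i = 0,…,11 and sum the products.
Σ = 1·1 + 3·1 + 9·1 + 27·1 + 81·1 + 243·1 + 729·1 + 2187·1 + 6561·1 + 19683·1 + 59049·1 + 177147·1 = 265720.

265720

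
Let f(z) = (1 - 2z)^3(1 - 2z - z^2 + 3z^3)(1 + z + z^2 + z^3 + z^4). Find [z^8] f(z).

6

(1 - 2z)^3 has coefficients 1,-6,12,-8 for degrees 0…3.
(1 - 2z - z^2 + 3z^3) has coefficients 1,-2,-1,3,0,0,0,0,0 for degrees 0…8.
Finally multiplying by (1 + z + z^2 + z^3 + z^4), the product of all factors after the first has coefficients 1,-1,-2,1,1,0,2,3,0 for degrees 0…8.
[z^8] = 1·0 − 6·3 + 12·2 − 8·0 = 6.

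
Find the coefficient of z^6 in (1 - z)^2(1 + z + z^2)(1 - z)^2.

1

(1 - z)^2 has coefficients 1,-2,1 for degrees 0…2.
(1 + z + z^2) has coefficients 1,1,1,0,0,0,0 for degrees 0…6.
Finally multiplying by (1 - z)^2, the product of all factors after the first has coefficients 1,-1,0,-1,1,0,0 for degrees 0…6.
[z^6] = 1·0 − 2·0 + 1·1 = 1.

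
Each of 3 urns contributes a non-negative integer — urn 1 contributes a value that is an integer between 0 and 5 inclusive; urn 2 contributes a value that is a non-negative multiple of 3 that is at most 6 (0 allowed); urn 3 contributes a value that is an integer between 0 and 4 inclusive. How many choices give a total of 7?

The generating function for the choices is (1 + y + y^2 + y^3 + y^4 + y^5)·(1 + y^3 + y^6)·(1 + y + y^2 + y^3 + y^4); the count is [y^7].
(1 + y + y^2 + y^3 + y^4 + y^5) has coefficients 1,1,1,1,1,1 for degrees 0…5.
(1 + y^3 + y^6) has coefficients 1,0,0,1,0,0,1,0 for degrees 0…7.
Finally multiplying by (1 + y + y^2 + y^3 + y^4), the product of all factors after the first has coefficients 1,1,1,2,2,1,2,2 for degrees 0…7.
[y^7] = 1·2 + 1·2 + 1·1 + 1·2 + 1·2 + 1·1 = 10.

10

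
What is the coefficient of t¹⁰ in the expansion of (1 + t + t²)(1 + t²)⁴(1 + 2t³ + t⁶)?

19

(1 + t + t²) has coefficients 1,1,1 for degrees 0…2.
(1 + t²)⁴ has coefficients 1,0,4,0,6,0,4,0,1,0,0 for degrees 0…10.
Finally multiplying by (1 + 2t³ + t⁶), the product of all factors after the first has coefficients 1,0,4,2,6,8,5,12,5,8,6 for degrees 0…10.
[t¹⁰] = 1·6 + 1·8 + 1·5 = 19.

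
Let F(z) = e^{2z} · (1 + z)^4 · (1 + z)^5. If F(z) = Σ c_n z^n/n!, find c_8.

The EGF product rule gives c_8 = Σ_{k_1+k_2+k_3=8} C(8; k_1,k_2,k_3) · ∏ g_i(k_i), where e^{2z} gives (2)^k; (1+z)^4 gives the falling factorial (4)_k; (1+z)^5 gives the falling factorial (5)_k.
g_1(k) for k = 0…8: 1, 2, 4, 8, 16, 32, 64, 128, 256.
g_2(k) for k = 0…8: 1, 4, 12, 24, 24, 0, 0, 0, 0.
g_3(k) for k = 0…8: 1, 5, 20, 60, 120, 120, 0, 0, 0.
First combine the last two factors: h(k) = Σ_j C(k,j)·g_2(j)·g_3(k−j) for k = 0…8: 1, 9, 72, 504, 3024, 15120, 60480, 181440, 362880.
c_8 = Σ_k C(8,k)·g_1(k)·h(8−k) = 1·1·362880 + 8·2·181440 + 28·4·60480 + 56·8·15120 + 70·16·3024 + 56·32·504 + 28·64·72 + 8·128·9 + 1·256·1 = 362880 + 2903040 + 6773760 + 6773760 + 3386880 + 903168 + 129024 + 9216 + 256 = 21241984.

21241984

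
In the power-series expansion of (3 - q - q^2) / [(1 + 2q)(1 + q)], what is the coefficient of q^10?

The denominator gives the recurrence a_n = −3a_(n−1) − 2a_(n−2) for n ≥ 3; the numerator fixes a_0 = 3, a_1 = -10, a_2 = 23.
Iterating: 3, -10, 23, -49, 101, -205, 413, -829, 1661, -3325, 6653, so a_10 = 6653.

6653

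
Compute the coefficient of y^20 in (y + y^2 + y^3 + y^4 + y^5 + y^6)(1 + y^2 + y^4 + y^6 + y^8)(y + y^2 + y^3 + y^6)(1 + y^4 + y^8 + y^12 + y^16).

31

(y + y^2 + y^3 + y^4 + y^5 + y^6) has coefficients 0,1,1,1,1,1,1 for degrees 0…6.
(1 + y^2 + y^4 + y^6 + y^8) has coefficients 1,0,1,0,1,0,1,0,1,0,0,0,0,0,0,0,0,0,0,0,0 for degrees 0…20.
Multiplying by (y + y^2 + y^3 + y^6) gives running coefficients 0,1,1,2,1,2,2,2,2,2,2,1,1,0,1,0,0,0,0,0,0 for degrees 0…20.
Finally multiplying by (1 + y^4 + y^8 + y^12 + y^16), the product of all factors after the first has coefficients 0,1,1,2,1,3,3,4,3,5,5,5,4,5,6,5,4,5,6,5,4 for degrees 0…20.
[y^20] = 1·5 + 1·6 + 1·5 + 1·4 + 1·5 + 1·6 = 31.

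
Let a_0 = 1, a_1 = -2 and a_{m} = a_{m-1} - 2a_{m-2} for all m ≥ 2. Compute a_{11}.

The ordinary generating function has denominator 1 - q + 2q^2.
Iterating the recurrence: a_0,…,a_{11} = 1, -2, -4, 0, 8, 8, -8, -24, -8, 40, 56, -24.

-24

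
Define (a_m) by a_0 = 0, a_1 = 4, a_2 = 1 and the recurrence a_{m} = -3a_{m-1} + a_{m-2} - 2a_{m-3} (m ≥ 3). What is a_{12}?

The ordinary generating function has denominator 1 + 3y - y^2 + 2y^3.
Iterating the recurrence: a_0,…,a_{12} = 0, 4, 1, 1, -10, 29, -99, 346, -1195, 4129, -14274, 49341, -170555.

-170555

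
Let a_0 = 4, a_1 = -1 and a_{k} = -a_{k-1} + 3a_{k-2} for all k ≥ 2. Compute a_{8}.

The ordinary generating function has denominator 1 + t - 3t^2.
Iterating the recurrence: a_0,…,a_{8} = 4, -1, 13, -16, 55, -103, 268, -577, 1381.

1381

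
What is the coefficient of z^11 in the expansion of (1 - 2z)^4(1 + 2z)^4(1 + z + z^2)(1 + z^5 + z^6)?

(1 - 2z)^4 has coefficients 1,-8,24,-32,16 for degrees 0…4.
(1 + 2z)^4 has coefficients 1,8,24,32,16,0,0,0,0,0,0,0 for degrees 0…11.
Multiplying by (1 + z + z^2) gives running coefficients 1,9,33,64,72,48,16,0,0,0,0,0 for degrees 0…11.
Finally multiplying by (1 + z^5 + z^6), the product of all factors after the first has coefficients 1,9,33,64,72,49,26,42,97,136,120,64 for degrees 0…11.
[z^11] = 1·64 − 8·120 + 24·136 − 32·97 + 16·42 = -64.

-64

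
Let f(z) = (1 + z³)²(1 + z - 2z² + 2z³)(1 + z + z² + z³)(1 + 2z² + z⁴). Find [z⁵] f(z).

(1 + z³)² has coefficients 1,0,0,2,0,0 for degrees 0…5.
(1 + z - 2z² + 2z³) has coefficients 1,1,-2,2,0,0 for degrees 0…5.
Multiplying by (1 + z + z² + z³) gives running coefficients 1,2,0,2,1,0 for degrees 0…5.
Finally multiplying by (1 + 2z² + z⁴), the product of all factors after the first has coefficients 1,2,2,6,2,6 for degrees 0…5.
[z⁵] = 1·6 + 2·2 = 10.

10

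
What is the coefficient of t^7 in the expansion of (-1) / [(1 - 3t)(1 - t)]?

-3280

Partial fractions give a closed form: a_n = (-3/2)·3^n + (1/2)·1^n.
At n = 7: a_7 = -3280.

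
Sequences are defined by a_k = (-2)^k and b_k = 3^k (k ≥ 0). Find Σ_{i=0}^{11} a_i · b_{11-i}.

The convolution is the t^11 coefficient of A(t)B(t).
Σ = 1·177147 − 2·59049 + 4·19683 − 8·6561 + 16·2187 − 32·729 + 64·243 − 128·81 + 256·27 − 512·9 + 1024·3 − 2048·1 = 105469.

105469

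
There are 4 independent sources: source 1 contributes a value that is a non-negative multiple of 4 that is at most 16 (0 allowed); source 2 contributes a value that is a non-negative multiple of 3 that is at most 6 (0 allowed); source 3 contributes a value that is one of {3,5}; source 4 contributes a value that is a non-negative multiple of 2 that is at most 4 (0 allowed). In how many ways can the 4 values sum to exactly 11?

5

The generating function for the choices is (1 + x⁴ + x⁸ + x¹² + x¹⁶)·(1 + x³ + x⁶)·(x³ + x⁵)·(1 + x² + x⁴); the count is [x¹¹].
(1 + x⁴ + x⁸ + x¹² + x¹⁶) has coefficients 1,0,0,0,1,0,0,0,1,0,0,0 for degrees 0…11.
(1 + x³ + x⁶) has coefficients 1,0,0,1,0,0,1,0,0,0,0,0 for degrees 0…11.
Multiplying by (x³ + x⁵) gives running coefficients 0,0,0,1,0,1,1,0,1,1,0,1 for degrees 0…11.
Finally multiplying by (1 + x² + x⁴), the product of all factors after the first has coefficients 0,0,0,1,0,2,1,2,2,2,2,2 for degrees 0…11.
[x¹¹] = 1·2 + 1·2 + 1·1 = 5.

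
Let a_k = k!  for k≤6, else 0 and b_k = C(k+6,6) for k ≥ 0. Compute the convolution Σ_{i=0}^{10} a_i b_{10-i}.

258131

This is [x^10] in the product of the two ordinary generating functions.
Σ = 1·8008 + 1·5005 + 2·3003 + 6·1716 + 24·924 + 120·462 + 720·210 + 0·84 + 0·28 + 0·7 + 0·1 = 258131.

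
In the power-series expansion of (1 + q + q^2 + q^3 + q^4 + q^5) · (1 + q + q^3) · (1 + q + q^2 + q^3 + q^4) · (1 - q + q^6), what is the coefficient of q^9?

5

(1 + q + q^2 + q^3 + q^4 + q^5) has coefficients 1,1,1,1,1,1 for degrees 0…5.
(1 + q + q^3) has coefficients 1,1,0,1,0,0,0,0,0,0 for degrees 0…9.
Multiplying by (1 + q + q^2 + q^3 + q^4) gives running coefficients 1,2,2,3,3,2,1,1,0,0 for degrees 0…9.
Finally multiplying by (1 - q + q^6), the product of all factors after the first has coefficients 1,1,0,1,0,-1,0,2,1,3 for degrees 0…9.
[q^9] = 1·3 + 1·1 + 1·2 + 1·0 + 1·(-1) + 1·0 = 5.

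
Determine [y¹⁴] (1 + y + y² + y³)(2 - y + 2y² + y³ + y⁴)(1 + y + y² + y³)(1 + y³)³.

(1 + y + y² + y³) has coefficients 1,1,1,1 for degrees 0…3.
(2 - y + 2y² + y³ + y⁴) has coefficients 2,-1,2,1,1,0,0,0,0,0,0,0,0,0,0 for degrees 0…14.
Multiplying by (1 + y + y² + y³) gives running coefficients 2,1,3,4,3,4,2,1,0,0,0,0,0,0,0 for degrees 0…14.
Finally multiplying by (1 + y³)³, the product of all factors after the first has coefficients 2,1,3,10,6,13,20,13,21,20,13,15,10,6,4 for degrees 0…14.
[y¹⁴] = 1·4 + 1·6 + 1·10 + 1·15 = 35.

35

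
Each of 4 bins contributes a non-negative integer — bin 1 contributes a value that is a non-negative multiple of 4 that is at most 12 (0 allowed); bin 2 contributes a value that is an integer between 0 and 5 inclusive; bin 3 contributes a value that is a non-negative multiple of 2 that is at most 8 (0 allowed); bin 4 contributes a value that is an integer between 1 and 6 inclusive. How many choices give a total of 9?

The generating function for the choices is (1 + t^4 + t^8 + t^12)·(1 + t + t^2 + t^3 + t^4 + t^5)·(1 + t^2 + t^4 + t^6 + t^8)·(t + t^2 + t^3 + t^4 + t^5 + t^6); the count is [t^9].
(1 + t^4 + t^8 + t^12) has coefficients 1,0,0,0,1,0,0,0,1,0 for degrees 0…9.
(1 + t + t^2 + t^3 + t^4 + t^5) has coefficients 1,1,1,1,1,1,0,0,0,0 for degrees 0…9.
Multiplying by (1 + t^2 + t^4 + t^6 + t^8) gives running coefficients 1,1,2,2,3,3,3,3,3,3 for degrees 0…9.
Finally multiplying by (t + t^2 + t^3 + t^4 + t^5 + t^6), the product of all factors after the first has coefficients 0,1,2,4,6,9,12,14,16,17 for degrees 0…9.
[t^9] = 1·17 + 1·9 + 1·1 = 27.

27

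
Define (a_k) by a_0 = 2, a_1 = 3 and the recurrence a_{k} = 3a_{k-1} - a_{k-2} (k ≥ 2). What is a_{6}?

The ordinary generating function has denominator 1 - 3q + q^2.
Iterating the recurrence: a_0,…,a_{6} = 2, 3, 7, 18, 47, 123, 322.

322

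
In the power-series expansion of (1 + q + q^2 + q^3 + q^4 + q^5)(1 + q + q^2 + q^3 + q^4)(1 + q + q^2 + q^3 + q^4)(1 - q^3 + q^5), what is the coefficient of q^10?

8

(1 + q + q^2 + q^3 + q^4 + q^5) has coefficients 1,1,1,1,1,1 for degrees 0…5.
(1 + q + q^2 + q^3 + q^4) has coefficients 1,1,1,1,1,0,0,0,0,0,0 for degrees 0…10.
Multiplying by (1 + q + q^2 + q^3 + q^4) gives running coefficients 1,2,3,4,5,4,3,2,1,0,0 for degrees 0…10.
Finally multiplying by (1 - q^3 + q^5), the product of all factors after the first has coefficients 1,2,3,3,3,2,1,0,1,2,2 for degrees 0…10.
[q^10] = 1·2 + 1·2 + 1·1 + 1·0 + 1·1 + 1·2 = 8.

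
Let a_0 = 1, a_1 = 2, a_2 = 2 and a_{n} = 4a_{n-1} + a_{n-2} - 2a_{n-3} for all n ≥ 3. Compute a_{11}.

609056

The ordinary generating function has denominator 1 - 4x - x^2 + 2x^3.
Iterating the recurrence: a_0,…,a_{11} = 1, 2, 2, 8, 30, 124, 510, 2104, 8678, 35796, 147654, 609056.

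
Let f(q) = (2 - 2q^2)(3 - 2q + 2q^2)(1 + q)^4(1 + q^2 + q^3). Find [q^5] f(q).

(2 - 2q^2) has coefficients 2,0,-2 for degrees 0…2.
(3 - 2q + 2q^2) has coefficients 3,-2,2,0,0,0 for degrees 0…5.
Multiplying by (1 + q)^4 gives running coefficients 3,10,12,8,7,6 for degrees 0…5.
Finally multiplying by (1 + q^2 + q^3), the product of all factors after the first has coefficients 3,10,15,21,29,26 for degrees 0…5.
[q^5] = 2·26 − 2·21 = 10.

10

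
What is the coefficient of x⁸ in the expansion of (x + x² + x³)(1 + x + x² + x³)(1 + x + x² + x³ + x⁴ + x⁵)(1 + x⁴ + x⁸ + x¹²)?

18

(x + x² + x³) has coefficients 0,1,1,1 for degrees 0…3.
(1 + x + x² + x³) has coefficients 1,1,1,1,0,0,0,0,0 for degrees 0…8.
Multiplying by (1 + x + x² + x³ + x⁴ + x⁵) gives running coefficients 1,2,3,4,4,4,3,2,1 for degrees 0…8.
Finally multiplying by (1 + x⁴ + x⁸ + x¹²), the product of all factors after the first has coefficients 1,2,3,4,5,6,6,6,6 for degrees 0…8.
[x⁸] = 1·6 + 1·6 + 1·6 = 18.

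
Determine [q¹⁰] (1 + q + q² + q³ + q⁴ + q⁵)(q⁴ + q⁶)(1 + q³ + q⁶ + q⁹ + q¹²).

(1 + q + q² + q³ + q⁴ + q⁵) has coefficients 1,1,1,1,1,1 for degrees 0…5.
(q⁴ + q⁶) has coefficients 0,0,0,0,1,0,1,0,0,0,0 for degrees 0…10.
Finally multiplying by (1 + q³ + q⁶ + q⁹ + q¹²), the product of all factors after the first has coefficients 0,0,0,0,1,0,1,1,0,1,1 for degrees 0…10.
[q¹⁰] = 1·1 + 1·1 + 1·0 + 1·1 + 1·1 + 1·0 = 4.

4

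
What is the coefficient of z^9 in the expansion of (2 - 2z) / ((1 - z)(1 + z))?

Partial fractions give a closed form: a_n = (2)·(-1)^n.
At n = 9: a_9 = -2.

-2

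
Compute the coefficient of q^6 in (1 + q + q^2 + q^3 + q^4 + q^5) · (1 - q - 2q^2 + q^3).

(1 + q + q^2 + q^3 + q^4 + q^5) has coefficients 1,1,1,1,1,1 for degrees 0…5.
(1 - q - 2q^2 + q^3) has coefficients 1,-1,-2,1,0,0,0 for degrees 0…6.
[q^6] = 1·0 + 1·0 + 1·0 + 1·1 + 1·(-2) + 1·(-1) = -2.

-2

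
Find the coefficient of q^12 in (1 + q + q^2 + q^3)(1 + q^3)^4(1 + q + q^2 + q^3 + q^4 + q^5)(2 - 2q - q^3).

(1 + q + q^2 + q^3) has coefficients 1,1,1,1 for degrees 0…3.
(1 + q^3)^4 has coefficients 1,0,0,4,0,0,6,0,0,4,0,0,1 for degrees 0…12.
Multiplying by (1 + q + q^2 + q^3 + q^4 + q^5) gives running coefficients 1,1,1,5,5,5,10,10,10,10,10,10,5 for degrees 0…12.
Finally multiplying by (2 - 2q - q^3), the product of all factors after the first has coefficients 2,0,0,7,-1,-1,5,-5,-5,-10,-10,-10,-20 for degrees 0…12.
[q^12] = 1·(-20) + 1·(-10) + 1·(-10) + 1·(-10) = -50.

-50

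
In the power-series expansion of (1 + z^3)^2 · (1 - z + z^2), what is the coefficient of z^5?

2

(1 + z^3)^2 has coefficients 1,0,0,2,0,0 for degrees 0…5.
(1 - z + z^2) has coefficients 1,-1,1,0,0,0 for degrees 0…5.
[z^5] = 1·0 + 2·1 = 2.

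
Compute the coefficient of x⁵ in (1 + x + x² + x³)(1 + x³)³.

3

(1 + x + x² + x³) has coefficients 1,1,1,1 for degrees 0…3.
(1 + x³)³ has coefficients 1,0,0,3,0,0 for degrees 0…5.
[x⁵] = 1·0 + 1·0 + 1·3 + 1·0 = 3.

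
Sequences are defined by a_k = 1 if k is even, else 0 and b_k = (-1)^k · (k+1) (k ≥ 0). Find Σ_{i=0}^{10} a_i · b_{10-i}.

36

Write out a_i and b_{10-i} for i = 0,…,10 and sum the products.
Σ = 1·11 + 0·(-10) + 1·9 + 0·(-8) + 1·7 + 0·(-6) + 1·5 + 0·(-4) + 1·3 + 0·(-2) + 1·1 = 36.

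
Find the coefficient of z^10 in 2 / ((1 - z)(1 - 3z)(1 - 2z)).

Partial fractions give a closed form: a_n = (1)·1^n + (9)·3^n + (-8)·2^n.
At n = 10: a_10 = 523250.

523250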